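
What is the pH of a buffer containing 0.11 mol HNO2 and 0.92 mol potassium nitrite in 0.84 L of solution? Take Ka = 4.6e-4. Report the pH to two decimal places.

pKa = −log(4.6 × 10^-4) = 3.337
Using pH = pKa + log([base]/[acid]) with [base]/[acid] = 0.92/0.11:
pH = 3.337 + (+0.922) = 4.26

pH = 4.26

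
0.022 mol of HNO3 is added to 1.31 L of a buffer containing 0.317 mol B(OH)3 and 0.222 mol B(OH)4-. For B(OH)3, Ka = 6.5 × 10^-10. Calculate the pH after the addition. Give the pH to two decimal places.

Added H+ converts B(OH)4- to B(OH)3: B(OH)3 → 0.339 mol, B(OH)4- → 0.2 mol.
pKa = −log(6.5 × 10^-10) = 9.187
pH = pKa + log([A⁻]/[HA]) = 9.187 + log(0.2/0.339) = 9.187 -0.229

pH = 8.96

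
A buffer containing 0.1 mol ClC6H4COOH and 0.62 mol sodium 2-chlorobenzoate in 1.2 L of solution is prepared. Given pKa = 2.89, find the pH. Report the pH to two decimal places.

Using pH = pKa + log([base]/[acid]) with [base]/[acid] = 0.62/0.1:
pH = 2.89 + (+0.792) = 3.68

pH = 3.68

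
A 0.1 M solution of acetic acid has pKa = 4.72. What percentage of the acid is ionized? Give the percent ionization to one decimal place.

1.4%

CH3COOH ⇌ CH3COO- + H+; let x = [H+] at equilibrium.
Ka = 10^(−4.72) = 1.91 × 10^-5
x ≈ √(Ka·C₀) = √(1.91 × 10^-5 × 0.1) = 1.38 × 10^-3 M
% ionization = x/C₀ × 100% = 1.38 × 10^-3/0.1 × 100% = 1.4%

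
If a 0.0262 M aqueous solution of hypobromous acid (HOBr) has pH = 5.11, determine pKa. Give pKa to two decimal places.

pKa = 8.64

[H+] = 10^(-5.11) = 7.76 × 10^-6 M
At equilibrium [HA] = 0.0262 − 7.76 × 10^-6 = 2.62 × 10^-2 M
Ka = [H+][A-]/[HA] = (7.76 × 10^-6)² / 2.62 × 10^-2 = 2.30 × 10^-9
pKa = -log(2.30 × 10^-9) = 8.64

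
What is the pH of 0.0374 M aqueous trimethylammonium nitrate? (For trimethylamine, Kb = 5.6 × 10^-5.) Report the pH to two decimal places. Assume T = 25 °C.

(CH3)3NH+ is the conjugate acid of the weak base (CH3)3N.
Ka = Kw/Kb = 1.0×10^-14 / 5.6 × 10^-5 = 1.79 × 10^-10
From the ICE table, Ka = x²/(0.0374 − x) = 1.79 × 10^-10.
Neglecting x in the denominator: x = √(1.79 × 10^-10 × 0.0374) = 2.59 × 10^-6 M
(x/C₀ = 0.0069% < 5%, so the approximation holds.)
pH = −log(2.59 × 10^-6) = 5.59

pH = 5.59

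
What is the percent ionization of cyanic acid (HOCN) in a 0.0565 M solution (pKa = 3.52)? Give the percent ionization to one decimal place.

HOCN ⇌ OCN- + H+; let x = [H+] at equilibrium.
Ka = 10^(−3.52) = 3.02 × 10^-4
Ka = x²/(C₀ − x); solving the quadratic gives x = 3.98 × 10^-3 M.
Fraction ionized = 3.98 × 10^-3 / 0.0565 = 0.0704 → 7.0%

7.0%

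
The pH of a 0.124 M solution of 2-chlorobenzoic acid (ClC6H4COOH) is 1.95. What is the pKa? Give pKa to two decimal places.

pKa = 2.95

[H+] = 10^(-1.95) = 1.12 × 10^-2 M
At equilibrium [HA] = 0.124 − 1.12 × 10^-2 = 1.13 × 10^-1 M
Ka = [H+][A-]/[HA] = (1.12 × 10^-2)² / 1.13 × 10^-1 = 1.11 × 10^-3
pKa = -log(1.11 × 10^-3) = 2.95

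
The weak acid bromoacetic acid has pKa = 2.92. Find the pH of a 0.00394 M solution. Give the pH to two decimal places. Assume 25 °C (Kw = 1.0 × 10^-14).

BrCH2COOH ⇌ BrCH2COO- + H+
Ka = 10^(−2.92) = 1.20 × 10^-3
From the ICE table, Ka = x²/(0.00394 − x) = 1.20 × 10^-3.
Here C₀/Ka ≈ 3.28, so the small-x approximation fails. Use the quadratic:
x = (−Ka + √(Ka² + 4·Ka·C₀))/2 = 1.66 × 10^-3 M
pH = −log(1.66 × 10^-3) = 2.78

pH = 2.78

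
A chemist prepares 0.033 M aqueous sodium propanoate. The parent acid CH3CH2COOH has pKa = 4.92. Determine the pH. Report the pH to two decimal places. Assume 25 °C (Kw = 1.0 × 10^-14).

CH3CH2COO- is the conjugate base of the weak acid CH3CH2COOH.
Ka = 10^(−4.92) = 1.20 × 10^-5
Kb = Kw/Ka = 1.0×10^-14 / 1.20 × 10^-5 = 8.33 × 10^-10
From the ICE table, Kb = x²/(0.033 − x) = 8.33 × 10^-10.
Since Kb ≪ C₀, x ≈ √(Kb·C₀) = 5.24 × 10^-6 M.
(x/C₀ = 0.016% < 5%, so the approximation holds.)
pOH = 5.28, so pH = 14.00 − pOH = 8.72

pH = 8.72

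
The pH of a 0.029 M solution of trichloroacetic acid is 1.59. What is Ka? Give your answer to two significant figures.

Ka = 2.0 × 10^-1

[H+] = 10^(-1.59) = 2.57 × 10^-2 M
At equilibrium [HA] = 0.029 − 2.57 × 10^-2 = 3.30 × 10^-3 M
Ka = [H+][A-]/[HA] = (2.57 × 10^-2)² / 3.30 × 10^-3 = 2.0 × 10^-1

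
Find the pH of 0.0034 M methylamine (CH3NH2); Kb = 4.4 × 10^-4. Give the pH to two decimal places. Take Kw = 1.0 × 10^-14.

pH = 11.01

CH3NH2 + H2O ⇌ CH3NH3+ + OH-
Let x = [OH-] at equilibrium. Kb = x²/(0.0034 − x).
x is not negligible relative to C₀; solve x² + 0.00044·x − 1.5e-06 = 0.
x = (−Kb + √(Kb² + 4·Kb·C₀))/2 = 1.02 × 10^-3 M
pOH = 2.99, so pH = 14.00 − pOH = 11.01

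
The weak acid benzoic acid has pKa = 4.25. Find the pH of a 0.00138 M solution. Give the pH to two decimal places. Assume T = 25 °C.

C6H5COOH ⇌ C6H5COO- + H+
Ka = 10^(−4.25) = 5.62 × 10^-5
Let x = [H+] at equilibrium. Ka = x²/(0.00138 − x).
x is not negligible relative to C₀; solve x² + 5.62e-05·x − 7.76e-08 = 0.
x = (−Ka + √(Ka² + 4·Ka·C₀))/2 = 2.52 × 10^-4 M
pH = −log(2.52 × 10^-4) = 3.60

pH = 3.60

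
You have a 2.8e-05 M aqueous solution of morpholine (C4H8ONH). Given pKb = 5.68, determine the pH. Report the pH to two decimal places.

C4H8ONH + H2O ⇌ C4H8ONH2+ + OH-
Kb = 10^(−5.68) = 2.09 × 10^-6
Let x = [OH-] at equilibrium. Kb = x²/(2.8e-05 − x).
x is not negligible relative to C₀; solve x² + 2.09e-06·x − 5.85e-11 = 0.
x = (−Kb + √(Kb² + 4·Kb·C₀))/2 = 6.68 × 10^-6 M
pOH = 5.18, so pH = 14.00 − pOH = 8.82

pH = 8.82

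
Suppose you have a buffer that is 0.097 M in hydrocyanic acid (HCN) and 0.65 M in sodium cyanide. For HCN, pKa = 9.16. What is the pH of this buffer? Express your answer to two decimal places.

pH = 9.99

Using pH = pKa + log([base]/[acid]) with [base]/[acid] = 0.65/0.097:
pH = 9.16 + (+0.826) = 9.99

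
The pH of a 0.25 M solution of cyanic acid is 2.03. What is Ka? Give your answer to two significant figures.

[H+] = 10^(-2.03) = 9.33 × 10^-3 M
At equilibrium [HA] = 0.25 − 9.33 × 10^-3 = 2.41 × 10^-1 M
Ka = [H+][A-]/[HA] = (9.33 × 10^-3)² / 2.41 × 10^-1 = 3.6 × 10^-4

Ka = 3.6 × 10^-4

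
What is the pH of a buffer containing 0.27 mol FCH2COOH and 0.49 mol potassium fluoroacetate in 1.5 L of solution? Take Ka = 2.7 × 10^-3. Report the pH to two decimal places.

pKa = −log(2.7 × 10^-3) = 2.569
pH = pKa + log([A⁻]/[HA]) = 2.569 + log(0.49/0.27)
pH = 2.569 + (+0.259) = 2.83

pH = 2.83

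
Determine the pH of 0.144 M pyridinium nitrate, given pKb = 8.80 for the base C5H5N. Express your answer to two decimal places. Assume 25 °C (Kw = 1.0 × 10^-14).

pH = 3.02

C5H5NH+ is the conjugate acid of the weak base C5H5N.
Kb = 10^(−8.80) = 1.58 × 10^-9
Ka = Kw/Kb = 1.0×10^-14 / 1.58 × 10^-9 = 6.33 × 10^-6
From the ICE table, Ka = [H+]²/(0.144 − [H+]) = 6.33 × 10^-6.
Assume [H+] ≪ 0.144: [H+] ≈ √(6.33 × 10^-6 × 0.144) = 9.55 × 10^-4 M
([H+]/C₀ = 0.66% < 5%, so the approximation holds.)
pH = −log(9.55 × 10^-4) = 3.02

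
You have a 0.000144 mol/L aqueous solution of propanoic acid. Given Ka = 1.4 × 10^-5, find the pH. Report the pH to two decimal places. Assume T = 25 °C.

CH3CH2COOH ⇌ CH3CH2COO- + H+
Let x = [H+] at equilibrium. Ka = x²/(0.000144 − x).
x is not negligible relative to C₀; solve x² + 1.4e-05·x − 2.02e-09 = 0.
x = (−Ka + √(Ka² + 4·Ka·C₀))/2 = 3.84 × 10^-5 M
pH = −log[H+] = −log(3.84 × 10^-5) = 4.42

pH = 4.42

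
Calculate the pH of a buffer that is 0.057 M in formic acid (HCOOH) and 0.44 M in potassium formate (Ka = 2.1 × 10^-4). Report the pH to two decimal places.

pKa = −log(2.1 × 10^-4) = 3.678
pH = pKa + log([A⁻]/[HA]) = 3.678 + log(0.44/0.057)
pH = 3.678 + (+0.888) = 4.57

pH = 4.57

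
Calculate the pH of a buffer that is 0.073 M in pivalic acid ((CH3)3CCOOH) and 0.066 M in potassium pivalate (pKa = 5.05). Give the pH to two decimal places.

pH = 5.01

Henderson–Hasselbalch: pH = pKa + log([(CH3)3CCOO-]/[(CH3)3CCOOH]) = 5.05 + log(0.066/0.073)
pH = 5.05 + (-0.044) = 5.01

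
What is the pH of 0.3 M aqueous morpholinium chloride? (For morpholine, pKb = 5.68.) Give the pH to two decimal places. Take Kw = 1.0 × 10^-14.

C4H8ONH2+ is the conjugate acid of the weak base C4H8ONH.
Kb = 10^(−5.68) = 2.09 × 10^-6
Ka = Kw/Kb = 1.0×10^-14 / 2.09 × 10^-6 = 4.78 × 10^-9
Let x = [H+] at equilibrium. Ka = x²/(0.3 − x).
Assume x ≪ 0.3: x ≈ √(4.78 × 10^-9 × 0.3) = 3.79 × 10^-5 M
Check: 0.013% ionized — well under 5%, approximation valid.
pH = −log[H+] = −log(3.79 × 10^-5) = 4.42

pH = 4.42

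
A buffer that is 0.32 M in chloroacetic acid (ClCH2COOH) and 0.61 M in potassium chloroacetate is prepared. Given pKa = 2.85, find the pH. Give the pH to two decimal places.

pH = 3.13

Using pH = pKa + log([base]/[acid]) with [base]/[acid] = 0.61/0.32:
pH = 2.85 + (+0.280) = 3.13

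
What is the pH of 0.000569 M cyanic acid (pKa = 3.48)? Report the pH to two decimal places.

pH = 3.52

HOCN ⇌ OCN- + H+
Ka = 10^(−3.48) = 3.31 × 10^-4
Ka = [H+]²/(0.000569 − [H+]) = 3.31 × 10^-4
The 5% rule fails; solving [H+]² + Ka·[H+] − Ka·C₀ = 0 exactly:
[H+] = [−0.000331 + √(0.000331² + 7.53e-07)]/2 = 2.99 × 10^-4 M
pH = −log(2.99 × 10^-4) = 3.52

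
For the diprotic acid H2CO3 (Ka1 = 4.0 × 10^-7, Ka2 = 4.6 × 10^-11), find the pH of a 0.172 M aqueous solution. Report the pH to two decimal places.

Ka1 ≫ Ka2, so treat the first dissociation as the only significant source of H+.
Ka1 = x²/(0.172 − x) = 4.0 × 10^-7
x ≈ √(4.0 × 10^-7 × 0.172) = 2.62 × 10^-4 M
pH = −log(2.62 × 10^-4) = 3.58

pH = 3.58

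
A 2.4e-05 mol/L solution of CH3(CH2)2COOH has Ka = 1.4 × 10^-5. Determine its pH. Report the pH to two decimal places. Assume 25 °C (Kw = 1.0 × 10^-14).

pH = 4.90

CH3(CH2)2COOH ⇌ CH3(CH2)2COO- + H+
Ka = x²/(2.4e-05 − x) = 1.4 × 10^-5
The 5% rule fails; solving x² + Ka·x − Ka·C₀ = 0 exactly:
x = (−Ka + √(Ka² + 4·Ka·C₀))/2 = 1.26 × 10^-5 M
pH = −log[H+] = −log(1.26 × 10^-5) = 4.90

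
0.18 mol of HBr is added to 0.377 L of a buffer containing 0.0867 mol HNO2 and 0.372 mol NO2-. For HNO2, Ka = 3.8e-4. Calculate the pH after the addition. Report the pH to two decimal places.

pH = 3.28

Added H+ converts NO2- to HNO2: HNO2 → 0.267 mol, NO2- → 0.192 mol.
pKa = −log(3.8 × 10^-4) = 3.420
Henderson–Hasselbalch with mole ratio 0.192/0.267: pH = 3.420 + (-0.143)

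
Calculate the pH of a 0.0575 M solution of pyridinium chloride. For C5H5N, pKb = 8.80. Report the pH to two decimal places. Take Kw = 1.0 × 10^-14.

pH = 3.22

C5H5NH+ is the conjugate acid of the weak base C5H5N.
Kb = 10^(−8.80) = 1.58 × 10^-9
Ka = Kw/Kb = 1.0×10^-14 / 1.58 × 10^-9 = 6.33 × 10^-6
From the ICE table, Ka = x²/(0.0575 − x) = 6.33 × 10^-6.
Neglecting x in the denominator: x = √(6.33 × 10^-6 × 0.0575) = 6.03 × 10^-4 M
pH = −log(6.03 × 10^-4) = 3.22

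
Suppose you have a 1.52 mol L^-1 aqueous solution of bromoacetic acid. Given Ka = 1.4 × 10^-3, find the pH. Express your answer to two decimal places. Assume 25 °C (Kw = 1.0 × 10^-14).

BrCH2COOH ⇌ BrCH2COO- + H+
Let x = [H+] at equilibrium. Ka = x²/(1.52 − x).
Since Ka ≪ C₀, x ≈ √(Ka·C₀) = 4.61 × 10^-2 M.
Check: 3% ionized — well under 5%, approximation valid.
pH = −log(4.61 × 10^-2) = 1.34

pH = 1.34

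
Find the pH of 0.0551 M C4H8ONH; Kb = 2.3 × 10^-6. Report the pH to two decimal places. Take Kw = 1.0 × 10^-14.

C4H8ONH + H2O ⇌ C4H8ONH2+ + OH-
From the ICE table, Kb = [OH-]²/(0.0551 − [OH-]) = 2.3 × 10^-6.
Since Kb ≪ C₀, [OH-] ≈ √(Kb·C₀) = 3.56 × 10^-4 M.
pOH = −log(3.56 × 10^-4) = 3.45; pH = 14.00 − 3.45 = 10.55

pH = 10.55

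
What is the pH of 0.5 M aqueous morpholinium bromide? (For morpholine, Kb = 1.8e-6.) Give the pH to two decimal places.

pH = 4.28

C4H8ONH2+ is the conjugate acid of the weak base C4H8ONH.
Ka = Kw/Kb = 1.0×10^-14 / 1.8 × 10^-6 = 5.56 × 10^-9
Ka = [H+]²/(0.5 − [H+]) = 5.56 × 10^-9
Since Ka ≪ C₀, [H+] ≈ √(Ka·C₀) = 5.27 × 10^-5 M.
Check: 0.011% ionized — well under 5%, approximation valid.
pH = −log[H+] = −log(5.27 × 10^-5) = 4.28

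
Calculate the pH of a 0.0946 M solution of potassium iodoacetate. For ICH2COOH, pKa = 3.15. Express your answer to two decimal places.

ICH2COO- is the conjugate base of the weak acid ICH2COOH.
Ka = 10^(−3.15) = 7.08 × 10^-4
Kb = Kw/Ka = 1.0×10^-14 / 7.08 × 10^-4 = 1.41 × 10^-11
From the ICE table, Kb = [OH-]²/(0.0946 − [OH-]) = 1.41 × 10^-11.
Neglecting [OH-] in the denominator: [OH-] = √(1.41 × 10^-11 × 0.0946) = 1.15 × 10^-6 M
Check: 0.0012% ionized — well under 5%, approximation valid.
pOH = 5.94, so pH = 14.00 − pOH = 8.06

pH = 8.06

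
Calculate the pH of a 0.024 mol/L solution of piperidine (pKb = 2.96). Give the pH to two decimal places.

C5H10NH + H2O ⇌ C5H10NH2+ + OH-
Kb = 10^(−2.96) = 1.10 × 10^-3
Kb = [OH-]²/(0.024 − [OH-]) = 1.10 × 10^-3
Here C₀/Kb ≈ 21.8, so the small-[OH-] approximation fails. Use the quadratic:
[OH-] = (−Kb + √(Kb² + 4·Kb·C₀))/2 = 4.62 × 10^-3 M
pOH = −log(4.62 × 10^-3) = 2.34; pH = 14.00 − 2.34 = 11.66

pH = 11.66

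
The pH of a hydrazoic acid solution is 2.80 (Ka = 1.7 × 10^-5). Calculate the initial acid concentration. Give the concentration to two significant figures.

[H+] = 10^(-2.80) = 1.58 × 10^-3 M = x
Ka = x²/(C₀ − x) ⇒ C₀ = x + x²/Ka
C₀ = 1.58 × 10^-3 + (1.58 × 10^-3)²/(1.7 × 10^-5) = 1.48 × 10^-1 M

C₀ = 1.5 × 10^-1 M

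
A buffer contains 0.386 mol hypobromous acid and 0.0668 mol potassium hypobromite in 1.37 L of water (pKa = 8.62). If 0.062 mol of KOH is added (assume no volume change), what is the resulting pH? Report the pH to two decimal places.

pH = 8.22

OH- converts HOBr to OBr-: HOBr → 0.324 mol, OBr- → 0.129 mol.
pH = pKa + log(n_OBr-/n_HOBr) = 8.62 + log(0.129/0.324) = 8.62 + (-0.400)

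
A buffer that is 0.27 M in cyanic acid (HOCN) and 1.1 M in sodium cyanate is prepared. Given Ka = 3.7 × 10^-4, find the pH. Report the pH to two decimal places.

pH = 4.04

pKa = −log(3.7 × 10^-4) = 3.432
Henderson–Hasselbalch: pH = pKa + log([OCN-]/[HOCN]) = 3.432 + log(1.1/0.27)
pH = 3.432 + (+0.610) = 4.04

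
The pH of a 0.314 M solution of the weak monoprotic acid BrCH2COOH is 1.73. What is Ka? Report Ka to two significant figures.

Ka = 1.2 × 10^-3

[H+] = 10^(-1.73) = 1.86 × 10^-2 M
At equilibrium [HA] = 0.314 − 1.86 × 10^-2 = 2.95 × 10^-1 M
Ka = [H+][A-]/[HA] = (1.86 × 10^-2)² / 2.95 × 10^-1 = 1.2 × 10^-3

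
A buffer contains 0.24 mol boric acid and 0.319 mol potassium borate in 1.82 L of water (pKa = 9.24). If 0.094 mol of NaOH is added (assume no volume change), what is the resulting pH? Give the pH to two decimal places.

OH- converts B(OH)3 to B(OH)4-: B(OH)3 → 0.146 mol, B(OH)4- → 0.413 mol.
pH = pKa + log(n_B(OH)4-/n_B(OH)3) = 9.24 + log(0.413/0.146) = 9.24 + (+0.452)

pH = 9.69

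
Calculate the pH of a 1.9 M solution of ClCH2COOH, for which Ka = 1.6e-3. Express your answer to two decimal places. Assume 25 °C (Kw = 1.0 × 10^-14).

pH = 1.26

ClCH2COOH ⇌ ClCH2COO- + H+
Ka = x²/(1.9 − x) = 1.6 × 10^-3
Neglecting x in the denominator: x = √(1.6 × 10^-3 × 1.9) = 5.51 × 10^-2 M
(x/C₀ = 2.9% < 5%, so the approximation holds.)
pH = −log(5.51 × 10^-2) = 1.26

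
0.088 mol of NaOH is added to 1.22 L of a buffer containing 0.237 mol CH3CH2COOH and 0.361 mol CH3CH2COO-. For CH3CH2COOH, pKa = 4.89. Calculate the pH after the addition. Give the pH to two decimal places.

OH- converts CH3CH2COOH to CH3CH2COO-: CH3CH2COOH → 0.149 mol, CH3CH2COO- → 0.449 mol.
pH = pKa + log(n_CH3CH2COO-/n_CH3CH2COOH) = 4.89 + log(0.449/0.149) = 4.89 + (+0.479)

pH = 5.37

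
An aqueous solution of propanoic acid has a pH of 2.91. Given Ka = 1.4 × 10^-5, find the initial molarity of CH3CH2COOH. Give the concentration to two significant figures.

[H+] = 10^(-2.91) = 1.23 × 10^-3 M = x
Ka = x²/(C₀ − x) ⇒ C₀ = x + x²/Ka
C₀ = 1.23 × 10^-3 + (1.23 × 10^-3)²/(1.4 × 10^-5) = 1.09 × 10^-1 M

C₀ = 1.1 × 10^-1 M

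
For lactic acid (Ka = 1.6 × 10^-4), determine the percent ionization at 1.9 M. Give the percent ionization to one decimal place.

CH3CH(OH)COOH ⇌ CH3CH(OH)COO- + H+; let x = [H+] at equilibrium.
x ≈ √(Ka·C₀) = √(1.6 × 10^-4 × 1.9) = 1.74 × 10^-2 M
Fraction ionized = 1.74 × 10^-2 / 1.9 = 0.0092 → 0.9%

0.9%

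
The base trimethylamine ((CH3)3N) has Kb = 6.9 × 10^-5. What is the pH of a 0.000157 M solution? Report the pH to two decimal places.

(CH3)3N + H2O ⇌ (CH3)3NH+ + OH-
From the ICE table, Kb = [OH-]²/(0.000157 − [OH-]) = 6.9 × 10^-5.
[OH-] is not negligible relative to C₀; solve [OH-]² + 6.9e-05·[OH-] − 1.08e-08 = 0.
[OH-] = [−6.9e-05 + √(6.9e-05² + 4.33e-08)]/2 = 7.52 × 10^-5 M
pOH = −log(7.52 × 10^-5) = 4.12; pH = 14.00 − 4.12 = 9.88

pH = 9.88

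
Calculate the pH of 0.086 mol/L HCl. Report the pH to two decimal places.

HCl is a strong acid and dissociates completely, so [H+] = 0.086 M.
pH = -log(0.086) = 1.07

pH = 1.07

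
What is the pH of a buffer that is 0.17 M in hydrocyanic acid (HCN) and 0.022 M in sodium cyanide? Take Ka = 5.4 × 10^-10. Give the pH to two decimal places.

pKa = −log(5.4 × 10^-10) = 9.268
Henderson–Hasselbalch: pH = pKa + log([CN-]/[HCN]) = 9.268 + log(0.022/0.17)
pH = 9.268 + (-0.888) = 8.38

pH = 8.38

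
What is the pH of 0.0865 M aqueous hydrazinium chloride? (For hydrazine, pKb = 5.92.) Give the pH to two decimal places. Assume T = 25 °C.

pH = 4.57

N2H5+ is the conjugate acid of the weak base N2H4.
Kb = 10^(−5.92) = 1.20 × 10^-6
Ka = Kw/Kb = 1.0×10^-14 / 1.20 × 10^-6 = 8.33 × 10^-9
Let x = [H+] at equilibrium. Ka = x²/(0.0865 − x).
Assume x ≪ 0.0865: x ≈ √(8.33 × 10^-9 × 0.0865) = 2.68 × 10^-5 M
pH = −log(2.68 × 10^-5) = 4.57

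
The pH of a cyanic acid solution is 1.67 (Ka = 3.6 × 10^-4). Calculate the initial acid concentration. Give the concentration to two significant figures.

C₀ = 1.3 M

[H+] = 10^(-1.67) = 2.14 × 10^-2 M = x
Ka = x²/(C₀ − x) ⇒ C₀ = x + x²/Ka
C₀ = 2.14 × 10^-2 + (2.14 × 10^-2)²/(3.6 × 10^-4) = 1.29 M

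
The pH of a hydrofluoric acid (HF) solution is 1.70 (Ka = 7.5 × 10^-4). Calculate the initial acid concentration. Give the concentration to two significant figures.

[H+] = 10^(-1.70) = 2.00 × 10^-2 M = x
Ka = x²/(C₀ − x) ⇒ C₀ = x + x²/Ka
C₀ = 2.00 × 10^-2 + (2.00 × 10^-2)²/(7.5 × 10^-4) = 5.53 × 10^-1 M

C₀ = 5.5 × 10^-1 M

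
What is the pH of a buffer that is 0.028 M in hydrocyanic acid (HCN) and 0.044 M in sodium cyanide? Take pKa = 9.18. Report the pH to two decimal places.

Using pH = pKa + log([base]/[acid]) with [base]/[acid] = 0.044/0.028:
pH = 9.18 + (+0.196) = 9.38

pH = 9.38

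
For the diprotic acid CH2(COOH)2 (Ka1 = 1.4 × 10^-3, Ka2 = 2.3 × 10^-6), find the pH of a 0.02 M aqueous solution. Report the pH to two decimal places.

Since Ka1 ≫ Ka2, the first ionization dominates [H+].
Ka1 = x²/(0.02 − x) = 1.4 × 10^-3
Solving the quadratic: x = (−Ka1 + √(Ka1² + 4·Ka1·C₀))/2 = 4.64 × 10^-3 M
pH = −log(4.64 × 10^-3) = 2.33

pH = 2.33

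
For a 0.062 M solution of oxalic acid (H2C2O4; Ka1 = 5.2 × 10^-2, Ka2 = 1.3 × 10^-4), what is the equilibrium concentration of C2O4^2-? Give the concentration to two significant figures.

First ionization gives [H+] ≈ [HC2O4-] = 3.64 × 10^-2 M.
Second step: Ka2 = [H+][C2O4^2-]/[HC2O4-] ≈ [C2O4^2-] (since [H+] ≈ [HC2O4-]).
So [C2O4^2-] ≈ Ka2.

1.3 × 10^-4 M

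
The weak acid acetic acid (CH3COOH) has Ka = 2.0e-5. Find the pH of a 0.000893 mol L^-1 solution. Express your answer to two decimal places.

pH = 3.91

CH3COOH ⇌ CH3COO- + H+
Ka = [H+]²/(0.000893 − [H+]) = 2.0 × 10^-5
Here C₀/Ka ≈ 44.6, so the small-[H+] approximation fails. Use the quadratic:
[H+] = [−2e-05 + √(2e-05² + 7.14e-08)]/2 = 1.24 × 10^-4 M
pH = −log(1.24 × 10^-4) = 3.91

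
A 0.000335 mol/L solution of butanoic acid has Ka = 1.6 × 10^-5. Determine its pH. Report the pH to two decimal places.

CH3(CH2)2COOH ⇌ CH3(CH2)2COO- + H+
From the ICE table, Ka = x²/(0.000335 − x) = 1.6 × 10^-5.
x is not negligible relative to C₀; solve x² + 1.6e-05·x − 5.36e-09 = 0.
x = (−Ka + √(Ka² + 4·Ka·C₀))/2 = 6.56 × 10^-5 M
pH = −log(6.56 × 10^-5) = 4.18

pH = 4.18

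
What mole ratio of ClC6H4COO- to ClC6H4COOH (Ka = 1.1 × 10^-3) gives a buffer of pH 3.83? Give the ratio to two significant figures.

pKa = -log(1.1 × 10^-3) = 2.959
pH = pKa + log(r) ⇒ log(r) = 3.83 − 2.959 = +0.871
r = [ClC6H4COO-]/[ClC6H4COOH] = 10^(+0.871) = 7.43

ratio = 7.4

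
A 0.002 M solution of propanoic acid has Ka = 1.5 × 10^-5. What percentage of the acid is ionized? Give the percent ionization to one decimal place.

CH3CH2COOH ⇌ CH3CH2COO- + H+; let x = [H+] at equilibrium.
Solve x² + 1.5e-05x − 3e-08 = 0 → x = 1.66 × 10^-4 M
Fraction ionized = 1.66 × 10^-4 / 0.002 = 0.0830 → 8.3%

8.3%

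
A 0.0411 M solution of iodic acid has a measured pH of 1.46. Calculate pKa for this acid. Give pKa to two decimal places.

pKa = 0.73

[H+] = 10^(-1.46) = 3.47 × 10^-2 M
At equilibrium [HA] = 0.0411 − 3.47 × 10^-2 = 6.40 × 10^-3 M
Ka = [H+][A-]/[HA] = (3.47 × 10^-2)² / 6.40 × 10^-3 = 1.88 × 10^-1
pKa = -log(1.88 × 10^-1) = 0.73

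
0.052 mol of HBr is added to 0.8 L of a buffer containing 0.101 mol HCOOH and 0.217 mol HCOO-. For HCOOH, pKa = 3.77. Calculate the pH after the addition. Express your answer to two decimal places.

Added H+ converts HCOO- to HCOOH: HCOOH → 0.153 mol, HCOO- → 0.165 mol.
pH = pKa + log(n_HCOO-/n_HCOOH) = 3.77 + log(0.165/0.153) = 3.77 + (+0.033)

pH = 3.80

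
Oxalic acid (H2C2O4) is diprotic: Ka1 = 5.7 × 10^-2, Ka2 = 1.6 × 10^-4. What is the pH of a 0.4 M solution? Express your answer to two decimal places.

Ka1 ≫ Ka2, so treat the first dissociation as the only significant source of H+.
Ka1 = x²/(0.4 − x) = 5.7 × 10^-2
Solving the quadratic: x = (−Ka1 + √(Ka1² + 4·Ka1·C₀))/2 = 1.25 × 10^-1 M
pH = −log(1.25 × 10^-1) = 0.90

pH = 0.90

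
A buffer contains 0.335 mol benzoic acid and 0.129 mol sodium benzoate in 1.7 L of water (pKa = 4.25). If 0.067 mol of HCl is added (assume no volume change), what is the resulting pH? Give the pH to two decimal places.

After neutralization: n(C6H5COOH) = 0.402 mol, n(C6H5COO-) = 0.062 mol.
pH = pKa + log([A⁻]/[HA]) = 4.25 + log(0.062/0.402) = 4.25 -0.812

pH = 3.44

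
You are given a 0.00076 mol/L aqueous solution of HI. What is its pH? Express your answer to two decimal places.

HI is a strong acid and dissociates completely, so [H+] = 0.00076 M.
pH = -log(0.00076) = 3.12

pH = 3.12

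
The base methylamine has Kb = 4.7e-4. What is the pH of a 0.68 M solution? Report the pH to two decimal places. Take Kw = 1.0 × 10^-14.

CH3NH2 + H2O ⇌ CH3NH3+ + OH-
Let x = [OH-] at equilibrium. Kb = x²/(0.68 − x).
Assume x ≪ 0.68: x ≈ √(4.7 × 10^-4 × 0.68) = 1.79 × 10^-2 M
pOH = −log(1.79 × 10^-2) = 1.75; pH = 14.00 − 1.75 = 12.25

pH = 12.25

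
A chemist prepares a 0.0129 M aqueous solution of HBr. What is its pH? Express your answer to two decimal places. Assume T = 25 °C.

pH = 1.89

HBr is a strong acid and dissociates completely, so [H+] = 0.0129 M.
pH = -log(0.0129) = 1.89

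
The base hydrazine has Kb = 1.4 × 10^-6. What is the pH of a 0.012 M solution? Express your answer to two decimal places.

N2H4 + H2O ⇌ N2H5+ + OH-
Kb = [OH-]²/(0.012 − [OH-]) = 1.4 × 10^-6
Assume [OH-] ≪ 0.012: [OH-] ≈ √(1.4 × 10^-6 × 0.012) = 1.30 × 10^-4 M
pOH = 3.89, so pH = 14.00 − pOH = 10.11

pH = 10.11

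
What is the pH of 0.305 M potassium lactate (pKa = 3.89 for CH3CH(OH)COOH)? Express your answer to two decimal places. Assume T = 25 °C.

CH3CH(OH)COO- is the conjugate base of the weak acid CH3CH(OH)COOH.
Ka = 10^(−3.89) = 1.29 × 10^-4
Kb = Kw/Ka = 1.0×10^-14 / 1.29 × 10^-4 = 7.75 × 10^-11
Kb = x²/(0.305 − x) = 7.75 × 10^-11
Since Kb ≪ C₀, x ≈ √(Kb·C₀) = 4.86 × 10^-6 M.
(x/C₀ = 0.0016% < 5%, so the approximation holds.)
pOH = −log(4.86 × 10^-6) = 5.31; pH = 14.00 − 5.31 = 8.69

pH = 8.69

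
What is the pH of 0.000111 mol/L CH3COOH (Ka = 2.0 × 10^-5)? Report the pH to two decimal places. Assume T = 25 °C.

pH = 4.42

CH3COOH ⇌ CH3COO- + H+
From the ICE table, Ka = [H+]²/(0.000111 − [H+]) = 2.0 × 10^-5.
Here C₀/Ka ≈ 5.55, so the small-[H+] approximation fails. Use the quadratic:
[H+] = (−Ka + √(Ka² + 4·Ka·C₀))/2 = 3.82 × 10^-5 M
pH = −log[H+] = −log(3.82 × 10^-5) = 4.42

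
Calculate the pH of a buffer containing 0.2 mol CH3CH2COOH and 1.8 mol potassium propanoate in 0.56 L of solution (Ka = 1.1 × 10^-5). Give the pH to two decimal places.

pH = 5.91

pKa = −log(1.1 × 10^-5) = 4.959
pH = pKa + log([A⁻]/[HA]) = 4.959 + log(1.8/0.2)
pH = 4.959 + (+0.954) = 5.91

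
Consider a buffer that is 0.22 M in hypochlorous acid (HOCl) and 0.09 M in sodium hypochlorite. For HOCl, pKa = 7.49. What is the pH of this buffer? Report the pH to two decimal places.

pH = 7.10

Henderson–Hasselbalch: pH = pKa + log([OCl-]/[HOCl]) = 7.49 + log(0.09/0.22)
pH = 7.49 + (-0.388) = 7.10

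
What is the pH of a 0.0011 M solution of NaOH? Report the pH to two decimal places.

pH = 11.04

NaOH is a strong base; [OH-] = 0.0011 M.
pOH = -log(0.0011) = 2.96
pH = 14.00 - 2.96 = 11.04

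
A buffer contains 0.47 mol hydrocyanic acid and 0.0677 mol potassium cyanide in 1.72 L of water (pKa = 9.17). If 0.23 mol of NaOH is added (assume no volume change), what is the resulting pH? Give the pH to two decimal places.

OH- converts HCN to CN-: HCN → 0.24 mol, CN- → 0.298 mol.
pH = pKa + log(n_CN-/n_HCN) = 9.17 + log(0.298/0.24) = 9.17 + (+0.094)

pH = 9.26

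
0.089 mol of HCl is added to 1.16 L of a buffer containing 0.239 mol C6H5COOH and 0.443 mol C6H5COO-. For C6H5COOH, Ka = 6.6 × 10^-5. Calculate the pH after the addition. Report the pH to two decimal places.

Added H+ converts C6H5COO- to C6H5COOH: C6H5COOH → 0.328 mol, C6H5COO- → 0.354 mol.
pKa = −log(6.6 × 10^-5) = 4.180
pH = pKa + log(n_C6H5COO-/n_C6H5COOH) = 4.180 + log(0.354/0.328) = 4.180 + (+0.033)

pH = 4.21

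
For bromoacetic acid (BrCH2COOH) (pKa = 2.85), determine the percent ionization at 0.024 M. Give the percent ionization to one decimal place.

21.5%

BrCH2COOH ⇌ BrCH2COO- + H+; let x = [H+] at equilibrium.
Ka = 10^(−2.85) = 1.41 × 10^-3
Solve x² + 0.00141x − 3.38e-05 = 0 → x = 5.15 × 10^-3 M
Fraction ionized = 5.15 × 10^-3 / 0.024 = 0.2146 → 21.5%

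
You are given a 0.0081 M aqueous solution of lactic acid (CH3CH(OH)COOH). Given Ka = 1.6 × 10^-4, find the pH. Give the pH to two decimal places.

CH3CH(OH)COOH ⇌ CH3CH(OH)COO- + H+
From the ICE table, Ka = [H+]²/(0.0081 − [H+]) = 1.6 × 10^-4.
Here C₀/Ka ≈ 50.6, so the small-[H+] approximation fails. Use the quadratic:
[H+] = [−0.00016 + √(0.00016² + 5.18e-06)]/2 = 1.06 × 10^-3 M
pH = −log[H+] = −log(1.06 × 10^-3) = 2.97

pH = 2.97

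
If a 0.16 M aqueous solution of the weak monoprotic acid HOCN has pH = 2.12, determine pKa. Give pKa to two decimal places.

[H+] = 10^(-2.12) = 7.59 × 10^-3 M
At equilibrium [HA] = 0.16 − 7.59 × 10^-3 = 1.52 × 10^-1 M
Ka = [H+][A-]/[HA] = (7.59 × 10^-3)² / 1.52 × 10^-1 = 3.79 × 10^-4
pKa = -log(3.79 × 10^-4) = 3.42

pKa = 3.42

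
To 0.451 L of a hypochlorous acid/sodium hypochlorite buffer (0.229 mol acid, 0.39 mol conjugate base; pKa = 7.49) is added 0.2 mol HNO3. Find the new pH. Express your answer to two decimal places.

pH = 7.14

Added H+ converts OCl- to HOCl: HOCl → 0.429 mol, OCl- → 0.19 mol.
pH = pKa + log([A⁻]/[HA]) = 7.49 + log(0.19/0.429) = 7.49 -0.354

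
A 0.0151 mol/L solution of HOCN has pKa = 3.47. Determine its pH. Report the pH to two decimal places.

pH = 2.68

HOCN ⇌ OCN- + H+
Ka = 10^(−3.47) = 3.39 × 10^-4
Ka = [H+]²/(0.0151 − [H+]) = 3.39 × 10^-4
[H+] is not negligible relative to C₀; solve [H+]² + 0.000339·[H+] − 5.12e-06 = 0.
[H+] = (−Ka + √(Ka² + 4·Ka·C₀))/2 = 2.10 × 10^-3 M
pH = −log[H+] = −log(2.10 × 10^-3) = 2.68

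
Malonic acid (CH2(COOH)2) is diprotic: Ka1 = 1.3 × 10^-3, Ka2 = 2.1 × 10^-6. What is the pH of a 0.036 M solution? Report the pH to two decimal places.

pH = 2.21

Since Ka1 ≫ Ka2, the first ionization dominates [H+].
Ka1 = x²/(0.036 − x) = 1.3 × 10^-3
Solving the quadratic: x = (−Ka1 + √(Ka1² + 4·Ka1·C₀))/2 = 6.22 × 10^-3 M
pH = −log(6.22 × 10^-3) = 2.21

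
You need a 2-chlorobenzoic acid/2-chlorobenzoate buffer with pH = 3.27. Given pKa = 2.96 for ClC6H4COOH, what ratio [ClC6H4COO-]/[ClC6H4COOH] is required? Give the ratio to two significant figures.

pH = pKa + log(r) ⇒ log(r) = 3.27 − 2.96 = +0.31
r = [ClC6H4COO-]/[ClC6H4COOH] = 10^(+0.31) = 2.04

ratio = 2.0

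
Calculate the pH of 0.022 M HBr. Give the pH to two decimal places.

HBr is a strong acid and dissociates completely, so [H+] = 0.022 M.
pH = -log(0.022) = 1.66

pH = 1.66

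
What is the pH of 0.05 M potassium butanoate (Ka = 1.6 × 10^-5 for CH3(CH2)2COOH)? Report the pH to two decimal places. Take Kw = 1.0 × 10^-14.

pH = 8.75

CH3(CH2)2COO- is the conjugate base of the weak acid CH3(CH2)2COOH.
Kb = Kw/Ka = 1.0×10^-14 / 1.6 × 10^-5 = 6.25 × 10^-10
Kb = x²/(0.05 − x) = 6.25 × 10^-10
Neglecting x in the denominator: x = √(6.25 × 10^-10 × 0.05) = 5.59 × 10^-6 M
pOH = 5.25, so pH = 14.00 − pOH = 8.75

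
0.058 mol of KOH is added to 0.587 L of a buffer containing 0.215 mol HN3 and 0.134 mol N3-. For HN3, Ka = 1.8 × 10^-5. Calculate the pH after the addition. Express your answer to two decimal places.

pH = 4.83

OH- converts HN3 to N3-: HN3 → 0.157 mol, N3- → 0.192 mol.
pKa = −log(1.8 × 10^-5) = 4.745
pH = pKa + log(n_N3-/n_HN3) = 4.745 + log(0.192/0.157) = 4.745 + (+0.087)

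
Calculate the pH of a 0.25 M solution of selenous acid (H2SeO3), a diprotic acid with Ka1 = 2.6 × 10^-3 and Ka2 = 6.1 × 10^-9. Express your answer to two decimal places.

Since Ka1 ≫ Ka2, the first ionization dominates [H+].
Ka1 = x²/(0.25 − x) = 2.6 × 10^-3
Solving the quadratic: x = (−Ka1 + √(Ka1² + 4·Ka1·C₀))/2 = 2.42 × 10^-2 M
pH = −log(2.42 × 10^-2) = 1.62

pH = 1.62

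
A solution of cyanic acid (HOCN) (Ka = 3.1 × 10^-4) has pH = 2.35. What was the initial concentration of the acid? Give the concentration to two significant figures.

[H+] = 10^(-2.35) = 4.47 × 10^-3 M = x
Ka = x²/(C₀ − x) ⇒ C₀ = x + x²/Ka
C₀ = 4.47 × 10^-3 + (4.47 × 10^-3)²/(3.1 × 10^-4) = 6.89 × 10^-2 M

C₀ = 6.9 × 10^-2 M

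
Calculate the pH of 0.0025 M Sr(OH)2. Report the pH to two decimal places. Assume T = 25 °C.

Sr(OH)2 is a strong base (each formula unit releases 2 OH-); [OH-] = 0.005 M.
pOH = -log(0.005) = 2.30
pH = 14.00 - 2.30 = 11.70

pH = 11.70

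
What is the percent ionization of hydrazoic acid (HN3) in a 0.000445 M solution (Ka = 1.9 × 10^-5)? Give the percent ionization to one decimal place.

18.6%

HN3 ⇌ N3- + H+; let x = [H+] at equilibrium.
Solve x² + 1.9e-05x − 8.46e-09 = 0 → x = 8.29 × 10^-5 M
% ionization = x/C₀ × 100% = 8.29 × 10^-5/0.000445 × 100% = 18.6%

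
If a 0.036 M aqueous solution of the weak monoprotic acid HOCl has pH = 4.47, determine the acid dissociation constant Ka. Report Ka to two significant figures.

Ka = 3.2 × 10^-8

[H+] = 10^(-4.47) = 3.39 × 10^-5 M
At equilibrium [HA] = 0.036 − 3.39 × 10^-5 = 3.60 × 10^-2 M
Ka = [H+][A-]/[HA] = (3.39 × 10^-5)² / 3.60 × 10^-2 = 3.2 × 10^-8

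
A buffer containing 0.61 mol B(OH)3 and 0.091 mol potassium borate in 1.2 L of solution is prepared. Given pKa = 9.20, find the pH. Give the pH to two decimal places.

pH = 8.37

Using pH = pKa + log([base]/[acid]) with [base]/[acid] = 0.091/0.61:
pH = 9.20 + (-0.826) = 8.37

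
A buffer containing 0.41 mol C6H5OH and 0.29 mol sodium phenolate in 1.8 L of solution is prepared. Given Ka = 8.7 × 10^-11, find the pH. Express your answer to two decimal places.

pKa = −log(8.7 × 10^-11) = 10.060
Henderson–Hasselbalch: pH = pKa + log([C6H5O-]/[C6H5OH]) = 10.060 + log(0.29/0.41)
pH = 10.060 + (-0.150) = 9.91

pH = 9.91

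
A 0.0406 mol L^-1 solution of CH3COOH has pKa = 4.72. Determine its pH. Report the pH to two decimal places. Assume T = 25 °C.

pH = 3.06

CH3COOH ⇌ CH3COO- + H+
Ka = 10^(−4.72) = 1.91 × 10^-5
From the ICE table, Ka = [H+]²/(0.0406 − [H+]) = 1.91 × 10^-5.
Assume [H+] ≪ 0.0406: [H+] ≈ √(1.91 × 10^-5 × 0.0406) = 8.81 × 10^-4 M
pH = −log[H+] = −log(8.81 × 10^-4) = 3.06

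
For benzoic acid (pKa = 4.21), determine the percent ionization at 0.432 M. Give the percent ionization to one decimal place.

1.2%

C6H5COOH ⇌ C6H5COO- + H+; let x = [H+] at equilibrium.
Ka = 10^(−4.21) = 6.17 × 10^-5
x ≈ √(Ka·C₀) = √(6.17 × 10^-5 × 0.432) = 5.16 × 10^-3 M
Fraction ionized = 5.16 × 10^-3 / 0.432 = 0.0119 → 1.2%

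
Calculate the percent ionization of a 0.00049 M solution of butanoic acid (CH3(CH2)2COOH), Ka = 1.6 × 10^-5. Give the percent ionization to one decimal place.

CH3(CH2)2COOH ⇌ CH3(CH2)2COO- + H+; let x = [H+] at equilibrium.
Ka = x²/(C₀ − x); solving the quadratic gives x = 8.09 × 10^-5 M.
% ionization = x/C₀ × 100% = 8.09 × 10^-5/0.00049 × 100% = 16.5%

16.5%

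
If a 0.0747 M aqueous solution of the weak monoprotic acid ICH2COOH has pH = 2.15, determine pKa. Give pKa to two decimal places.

pKa = 3.13

[H+] = 10^(-2.15) = 7.08 × 10^-3 M
At equilibrium [HA] = 0.0747 − 7.08 × 10^-3 = 6.76 × 10^-2 M
Ka = [H+][A-]/[HA] = (7.08 × 10^-3)² / 6.76 × 10^-2 = 7.42 × 10^-4
pKa = -log(7.42 × 10^-4) = 3.13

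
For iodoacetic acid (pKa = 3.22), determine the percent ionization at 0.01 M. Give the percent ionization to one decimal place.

ICH2COOH ⇌ ICH2COO- + H+; let x = [H+] at equilibrium.
Ka = 10^(−3.22) = 6.03 × 10^-4
Solve x² + 0.000603x − 6.03e-06 = 0 → x = 2.17 × 10^-3 M
Fraction ionized = 2.17 × 10^-3 / 0.01 = 0.2170 → 21.7%

21.7%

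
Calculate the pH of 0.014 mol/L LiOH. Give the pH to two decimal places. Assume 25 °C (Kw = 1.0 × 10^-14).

LiOH is a strong base; [OH-] = 0.014 M.
pOH = -log(0.014) = 1.85
pH = 14.00 - 1.85 = 12.15

pH = 12.15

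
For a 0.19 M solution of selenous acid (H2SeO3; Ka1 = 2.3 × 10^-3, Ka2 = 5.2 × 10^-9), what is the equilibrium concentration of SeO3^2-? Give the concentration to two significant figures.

5.2 × 10^-9 M

First ionization gives [H+] ≈ [HSeO3-] = 1.98 × 10^-2 M.
Second step: Ka2 = [H+][SeO3^2-]/[HSeO3-] ≈ [SeO3^2-] (since [H+] ≈ [HSeO3-]).
So [SeO3^2-] ≈ Ka2.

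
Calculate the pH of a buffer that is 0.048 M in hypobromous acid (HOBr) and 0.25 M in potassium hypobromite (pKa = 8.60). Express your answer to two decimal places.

pH = 9.32

pH = pKa + log([A⁻]/[HA]) = 8.60 + log(0.25/0.048)
pH = 8.60 + (+0.717) = 9.32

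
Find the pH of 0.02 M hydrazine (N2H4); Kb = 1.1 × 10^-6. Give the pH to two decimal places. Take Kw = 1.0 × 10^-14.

pH = 10.17

N2H4 + H2O ⇌ N2H5+ + OH-
From the ICE table, Kb = [OH-]²/(0.02 − [OH-]) = 1.1 × 10^-6.
Since Kb ≪ C₀, [OH-] ≈ √(Kb·C₀) = 1.48 × 10^-4 M.
pOH = −log(1.48 × 10^-4) = 3.83; pH = 14.00 − 3.83 = 10.17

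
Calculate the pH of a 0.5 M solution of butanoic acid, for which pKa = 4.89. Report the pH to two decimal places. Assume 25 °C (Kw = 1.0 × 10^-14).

CH3(CH2)2COOH ⇌ CH3(CH2)2COO- + H+
Ka = 10^(−4.89) = 1.29 × 10^-5
Ka = [H+]²/(0.5 − [H+]) = 1.29 × 10^-5
Since Ka ≪ C₀, [H+] ≈ √(Ka·C₀) = 2.54 × 10^-3 M.
([H+]/C₀ = 0.51% < 5%, so the approximation holds.)
pH = −log[H+] = −log(2.54 × 10^-3) = 2.60

pH = 2.60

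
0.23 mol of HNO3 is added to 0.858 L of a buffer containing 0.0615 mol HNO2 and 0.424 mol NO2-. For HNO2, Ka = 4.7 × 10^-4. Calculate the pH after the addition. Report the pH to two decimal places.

pH = 3.15

After neutralization: n(HNO2) = 0.291 mol, n(NO2-) = 0.194 mol.
pKa = −log(4.7 × 10^-4) = 3.328
Henderson–Hasselbalch with mole ratio 0.194/0.291: pH = 3.328 + (-0.176)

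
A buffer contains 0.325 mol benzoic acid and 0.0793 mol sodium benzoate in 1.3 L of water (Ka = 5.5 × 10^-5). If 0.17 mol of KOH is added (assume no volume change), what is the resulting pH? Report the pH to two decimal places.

pH = 4.47

After neutralization: n(C6H5COOH) = 0.155 mol, n(C6H5COO-) = 0.249 mol.
pKa = −log(5.5 × 10^-5) = 4.260
pH = pKa + log([A⁻]/[HA]) = 4.260 + log(0.249/0.155) = 4.260 +0.206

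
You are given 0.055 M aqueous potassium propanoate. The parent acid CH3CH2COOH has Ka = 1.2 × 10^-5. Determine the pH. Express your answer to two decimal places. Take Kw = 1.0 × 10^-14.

CH3CH2COO- is the conjugate base of the weak acid CH3CH2COOH.
Kb = Kw/Ka = 1.0×10^-14 / 1.2 × 10^-5 = 8.33 × 10^-10
Let x = [OH-] at equilibrium. Kb = x²/(0.055 − x).
Assume x ≪ 0.055: x ≈ √(8.33 × 10^-10 × 0.055) = 6.77 × 10^-6 M
pOH = −log(6.77 × 10^-6) = 5.17; pH = 14.00 − 5.17 = 8.83

pH = 8.83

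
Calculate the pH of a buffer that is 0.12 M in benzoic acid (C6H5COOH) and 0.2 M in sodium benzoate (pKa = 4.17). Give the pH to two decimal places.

pH = 4.39

pH = pKa + log([A⁻]/[HA]) = 4.17 + log(0.2/0.12)
pH = 4.17 + (+0.222) = 4.39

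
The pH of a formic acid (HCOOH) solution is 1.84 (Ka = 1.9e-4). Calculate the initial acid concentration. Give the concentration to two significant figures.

[H+] = 10^(-1.84) = 1.45 × 10^-2 M = x
Ka = x²/(C₀ − x) ⇒ C₀ = x + x²/Ka
C₀ = 1.45 × 10^-2 + (1.45 × 10^-2)²/(1.9 × 10^-4) = 1.12 M

C₀ = 1.1 M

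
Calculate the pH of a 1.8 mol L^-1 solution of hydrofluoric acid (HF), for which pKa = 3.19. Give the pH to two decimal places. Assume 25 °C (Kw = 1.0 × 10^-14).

pH = 1.47

HF ⇌ F- + H+
Ka = 10^(−3.19) = 6.46 × 10^-4
Let x = [H+] at equilibrium. Ka = x²/(1.8 − x).
Assume x ≪ 1.8: x ≈ √(6.46 × 10^-4 × 1.8) = 3.41 × 10^-2 M
Check: 1.9% ionized — well under 5%, approximation valid.
pH = −log[H+] = −log(3.41 × 10^-2) = 1.47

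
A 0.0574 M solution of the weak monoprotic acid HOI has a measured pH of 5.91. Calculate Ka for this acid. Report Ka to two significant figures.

[H+] = 10^(-5.91) = 1.23 × 10^-6 M
At equilibrium [HA] = 0.0574 − 1.23 × 10^-6 = 5.74 × 10^-2 M
Ka = [H+][A-]/[HA] = (1.23 × 10^-6)² / 5.74 × 10^-2 = 2.6 × 10^-11

Ka = 2.6 × 10^-11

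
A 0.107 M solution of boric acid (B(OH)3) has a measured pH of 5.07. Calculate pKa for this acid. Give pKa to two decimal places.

[H+] = 10^(-5.07) = 8.51 × 10^-6 M
At equilibrium [HA] = 0.107 − 8.51 × 10^-6 = 1.07 × 10^-1 M
Ka = [H+][A-]/[HA] = (8.51 × 10^-6)² / 1.07 × 10^-1 = 6.77 × 10^-10
pKa = -log(6.77 × 10^-10) = 9.17

pKa = 9.17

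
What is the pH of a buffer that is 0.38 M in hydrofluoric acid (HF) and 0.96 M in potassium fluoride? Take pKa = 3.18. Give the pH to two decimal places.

Using pH = pKa + log([base]/[acid]) with [base]/[acid] = 0.96/0.38:
pH = 3.18 + (+0.402) = 3.58

pH = 3.58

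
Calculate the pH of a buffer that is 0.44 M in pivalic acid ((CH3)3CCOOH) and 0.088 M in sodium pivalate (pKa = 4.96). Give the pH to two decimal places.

pH = pKa + log([A⁻]/[HA]) = 4.96 + log(0.088/0.44)
pH = 4.96 + (-0.699) = 4.26

pH = 4.26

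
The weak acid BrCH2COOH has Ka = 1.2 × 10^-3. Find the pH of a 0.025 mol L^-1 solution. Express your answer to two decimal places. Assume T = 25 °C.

pH = 2.31

BrCH2COOH ⇌ BrCH2COO- + H+
Ka = [H+]²/(0.025 − [H+]) = 1.2 × 10^-3
The 5% rule fails; solving [H+]² + Ka·[H+] − Ka·C₀ = 0 exactly:
[H+] = [−0.0012 + √(0.0012² + 0.00012)]/2 = 4.91 × 10^-3 M
pH = −log(4.91 × 10^-3) = 2.31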